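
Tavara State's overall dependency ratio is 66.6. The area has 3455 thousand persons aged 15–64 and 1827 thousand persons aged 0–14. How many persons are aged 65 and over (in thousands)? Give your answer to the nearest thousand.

Total dependency ratio = (youth + elderly) / working-age × 100
66.6 = (1827 + E) / 3455 × 100
⇒ 474

Aged 65 and over: 474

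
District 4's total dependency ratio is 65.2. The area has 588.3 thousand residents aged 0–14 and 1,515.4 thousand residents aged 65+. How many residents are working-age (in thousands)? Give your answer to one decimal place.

Total dependency ratio = (youth + elderly) / working-age × 100
65.2 = (588.3 + 1,515.4) / W × 100
⇒ 3,226.5

Working-age: 3,226.5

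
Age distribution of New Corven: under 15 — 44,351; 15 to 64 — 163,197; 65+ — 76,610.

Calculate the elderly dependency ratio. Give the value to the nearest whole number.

Old-age dependency ratio = 76,610 / 163,197 × 100 = 47

Old-age dependency ratio: 47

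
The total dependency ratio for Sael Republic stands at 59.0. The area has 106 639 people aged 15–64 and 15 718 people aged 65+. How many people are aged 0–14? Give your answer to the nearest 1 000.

Total dependency ratio = (youth + elderly) / working-age × 100
59.0 = (Y + 15 718) / 106 639 × 100
⇒ 47 000

Aged 0–14: 47 000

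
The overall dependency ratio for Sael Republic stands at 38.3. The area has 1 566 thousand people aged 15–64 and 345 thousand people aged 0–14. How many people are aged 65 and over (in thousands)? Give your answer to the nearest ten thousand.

Aged 65 and over: 250

Total dependency ratio = (youth + elderly) / working-age × 100
38.3 = (345 + E) / 1 566 × 100
⇒ 250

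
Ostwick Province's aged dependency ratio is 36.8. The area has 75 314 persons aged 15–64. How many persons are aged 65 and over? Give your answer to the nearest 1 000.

Old-age dependency ratio = elderly / working-age × 100
36.8 = E / 75 314 × 100
⇒ 28 000

Aged 65 and over: 28 000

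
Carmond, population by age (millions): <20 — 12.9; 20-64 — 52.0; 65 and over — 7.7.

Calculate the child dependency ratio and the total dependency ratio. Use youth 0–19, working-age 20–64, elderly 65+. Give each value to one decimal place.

Youth dependency ratio: 24.8
Total dependency ratio: 39.6

Youth dependency ratio = 12.9 / 52.0 × 100 = 24.8
Total dependency ratio = (12.9 + 7.7) / 52.0 × 100 = 20.6 / 52.0 × 100 = 39.6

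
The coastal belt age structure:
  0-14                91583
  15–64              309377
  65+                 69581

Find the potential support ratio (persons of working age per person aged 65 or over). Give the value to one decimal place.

Potential support ratio: 4.4

Potential support ratio = 309377 / 69581 = 4.4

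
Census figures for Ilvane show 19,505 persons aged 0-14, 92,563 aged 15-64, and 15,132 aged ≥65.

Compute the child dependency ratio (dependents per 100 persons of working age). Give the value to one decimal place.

Youth dependency ratio = 19,505 / 92,563 × 100 = 21.1

Youth dependency ratio: 21.1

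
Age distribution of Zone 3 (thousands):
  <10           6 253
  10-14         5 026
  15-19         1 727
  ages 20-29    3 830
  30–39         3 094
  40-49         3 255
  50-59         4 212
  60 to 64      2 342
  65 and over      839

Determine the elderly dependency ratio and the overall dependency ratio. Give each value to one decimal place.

Old-age dependency ratio: 4.5
Total dependency ratio: 65.6

0–14: 6 253 + 5 026 = 11 279
15–64: 1 727 + 3 830 + 3 094 + 3 255 + 4 212 + 2 342 = 18 460
65+: 839
Old-age dependency ratio = 839 / 18 460 × 100 = 4.5
Total dependency ratio = (11 279 + 839) / 18 460 × 100 = 12 118 / 18 460 × 100 = 65.6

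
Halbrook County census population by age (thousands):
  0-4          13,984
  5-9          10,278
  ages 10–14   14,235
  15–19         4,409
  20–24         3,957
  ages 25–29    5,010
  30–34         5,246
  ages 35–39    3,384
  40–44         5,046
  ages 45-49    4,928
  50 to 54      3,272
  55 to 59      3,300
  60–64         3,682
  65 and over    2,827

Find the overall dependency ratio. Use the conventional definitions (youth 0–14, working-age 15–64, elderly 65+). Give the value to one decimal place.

Total dependency ratio: 97.8

0–14: 13,984 + 10,278 + 14,235 = 38,497
15–64: 4,409 + 3,957 + 5,010 + 5,246 + 3,384 + 5,046 + 4,928 + 3,272 + 3,300 + 3,682 = 42,234
65+: 2,827
Total dependency ratio = (38,497 + 2,827) / 42,234 × 100 = 41,324 / 42,234 × 100 = 97.8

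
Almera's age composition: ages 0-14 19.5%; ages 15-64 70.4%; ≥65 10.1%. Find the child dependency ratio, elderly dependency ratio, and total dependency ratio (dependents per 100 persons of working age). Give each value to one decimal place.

Youth dependency ratio: 27.7
Old-age dependency ratio: 14.3
Total dependency ratio: 42.0

Youth dependency ratio = 19.5 / 70.4 × 100 = 27.7
Old-age dependency ratio = 10.1 / 70.4 × 100 = 14.3
Total dependency ratio = (19.5 + 10.1) / 70.4 × 100 = 29.6 / 70.4 × 100 = 42.0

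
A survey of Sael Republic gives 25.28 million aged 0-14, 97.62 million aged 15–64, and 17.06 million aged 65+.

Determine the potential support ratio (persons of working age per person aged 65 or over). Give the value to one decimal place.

Potential support ratio = 97.62 / 17.06 = 5.7

Potential support ratio: 5.7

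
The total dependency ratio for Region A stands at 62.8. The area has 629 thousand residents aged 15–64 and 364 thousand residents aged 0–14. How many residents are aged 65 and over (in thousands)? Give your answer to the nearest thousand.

Aged 65 and over: 31

Total dependency ratio = (youth + elderly) / working-age × 100
62.8 = (364 + E) / 629 × 100
⇒ 31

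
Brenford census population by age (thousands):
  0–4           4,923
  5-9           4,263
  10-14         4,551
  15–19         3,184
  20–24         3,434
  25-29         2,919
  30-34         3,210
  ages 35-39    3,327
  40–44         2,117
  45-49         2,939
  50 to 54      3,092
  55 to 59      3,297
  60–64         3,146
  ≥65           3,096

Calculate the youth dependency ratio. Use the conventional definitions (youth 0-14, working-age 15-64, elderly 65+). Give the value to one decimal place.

0–14: 4,923 + 4,263 + 4,551 = 13,737
15–64: 3,184 + 3,434 + 2,919 + 3,210 + 3,327 + 2,117 + 2,939 + 3,092 + 3,297 + 3,146 = 30,665
65+: 3,096
Youth dependency ratio = 13,737 / 30,665 × 100 = 44.8

Youth dependency ratio: 44.8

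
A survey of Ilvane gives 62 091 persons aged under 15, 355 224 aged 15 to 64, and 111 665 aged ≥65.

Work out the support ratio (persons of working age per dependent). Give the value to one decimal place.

Support ratio: 2.0

Support ratio = 355 224 / (62 091 + 111 665) = 355 224 / 173 756 = 2.0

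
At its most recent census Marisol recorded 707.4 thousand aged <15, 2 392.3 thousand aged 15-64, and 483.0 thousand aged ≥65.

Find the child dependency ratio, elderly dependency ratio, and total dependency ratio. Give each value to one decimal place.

Youth dependency ratio = 707.4 / 2 392.3 × 100 = 29.6
Old-age dependency ratio = 483.0 / 2 392.3 × 100 = 20.2
Total dependency ratio = (707.4 + 483.0) / 2 392.3 × 100 = 1 190.4 / 2 392.3 × 100 = 49.8

Youth dependency ratio: 29.6
Old-age dependency ratio: 20.2
Total dependency ratio: 49.8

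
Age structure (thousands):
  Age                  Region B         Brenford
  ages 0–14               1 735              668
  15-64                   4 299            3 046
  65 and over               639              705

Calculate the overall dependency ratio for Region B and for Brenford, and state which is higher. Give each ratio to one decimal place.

Region B: 55.2
Brenford: 45.1
Higher: Region B

Region B: (1 735 + 639) / 4 299 × 100 = 2 374 / 4 299 × 100 = 55.2
Brenford: (668 + 705) / 3 046 × 100 = 1 373 / 3 046 × 100 = 45.1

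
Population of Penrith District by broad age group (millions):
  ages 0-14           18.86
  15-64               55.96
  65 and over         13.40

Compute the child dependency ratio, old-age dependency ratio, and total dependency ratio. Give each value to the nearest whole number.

Youth dependency ratio: 34
Old-age dependency ratio: 24
Total dependency ratio: 58

Youth dependency ratio = 18.86 / 55.96 × 100 = 34
Old-age dependency ratio = 13.40 / 55.96 × 100 = 24
Total dependency ratio = (18.86 + 13.40) / 55.96 × 100 = 32.26 / 55.96 × 100 = 58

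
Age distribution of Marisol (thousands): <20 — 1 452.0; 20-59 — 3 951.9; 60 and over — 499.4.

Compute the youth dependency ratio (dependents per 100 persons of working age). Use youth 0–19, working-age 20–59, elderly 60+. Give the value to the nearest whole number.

Youth dependency ratio: 37

Youth dependency ratio = 1 452.0 / 3 951.9 × 100 = 37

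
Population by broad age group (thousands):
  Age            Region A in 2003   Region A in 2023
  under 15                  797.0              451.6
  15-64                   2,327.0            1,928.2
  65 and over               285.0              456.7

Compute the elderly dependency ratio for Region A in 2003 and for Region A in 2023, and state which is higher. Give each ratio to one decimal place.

Region A in 2003: 285.0 / 2,327.0 × 100 = 12.2
Region A in 2023: 456.7 / 1,928.2 × 100 = 23.7

Region A in 2003: 12.2
Region A in 2023: 23.7
Higher: Region A in 2023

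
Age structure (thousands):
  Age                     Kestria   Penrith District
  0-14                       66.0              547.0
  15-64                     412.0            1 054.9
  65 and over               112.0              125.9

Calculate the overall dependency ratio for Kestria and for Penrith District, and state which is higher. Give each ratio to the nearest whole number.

Kestria: (66.0 + 112.0) / 412.0 × 100 = 178.0 / 412.0 × 100 = 43
Penrith District: (547.0 + 125.9) / 1 054.9 × 100 = 672.9 / 1 054.9 × 100 = 64

Kestria: 43
Penrith District: 64
Higher: Penrith District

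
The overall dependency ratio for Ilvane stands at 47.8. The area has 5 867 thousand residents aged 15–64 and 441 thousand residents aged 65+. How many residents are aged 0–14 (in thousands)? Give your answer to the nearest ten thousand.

Total dependency ratio = (youth + elderly) / working-age × 100
47.8 = (Y + 441) / 5 867 × 100
⇒ 2 360

Aged 0–14: 2 360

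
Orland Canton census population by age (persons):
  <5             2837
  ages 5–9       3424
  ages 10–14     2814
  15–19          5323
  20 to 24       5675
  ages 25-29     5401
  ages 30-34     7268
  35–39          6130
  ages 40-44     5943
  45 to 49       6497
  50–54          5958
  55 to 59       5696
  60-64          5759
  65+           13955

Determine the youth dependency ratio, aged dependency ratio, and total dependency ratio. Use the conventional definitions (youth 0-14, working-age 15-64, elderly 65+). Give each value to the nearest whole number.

0–14: 2837 + 3424 + 2814 = 9075
15–64: 5323 + 5675 + 5401 + 7268 + 6130 + 5943 + 6497 + 5958 + 5696 + 5759 = 59650
65+: 13955
Youth dependency ratio = 9075 / 59650 × 100 = 15
Old-age dependency ratio = 13955 / 59650 × 100 = 23
Total dependency ratio = (9075 + 13955) / 59650 × 100 = 23030 / 59650 × 100 = 39

Youth dependency ratio: 15
Old-age dependency ratio: 23
Total dependency ratio: 39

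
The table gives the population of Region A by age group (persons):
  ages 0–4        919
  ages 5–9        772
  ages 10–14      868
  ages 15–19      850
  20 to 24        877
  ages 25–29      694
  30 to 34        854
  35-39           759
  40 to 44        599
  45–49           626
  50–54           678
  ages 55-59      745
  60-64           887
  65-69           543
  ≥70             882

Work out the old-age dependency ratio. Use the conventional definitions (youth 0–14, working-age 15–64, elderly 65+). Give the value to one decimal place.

Old-age dependency ratio: 18.8

0–14: 919 + 772 + 868 = 2,559
15–64: 850 + 877 + 694 + 854 + 759 + 599 + 626 + 678 + 745 + 887 = 7,569
65+: 543 + 882 = 1,425
Old-age dependency ratio = 1,425 / 7,569 × 100 = 18.8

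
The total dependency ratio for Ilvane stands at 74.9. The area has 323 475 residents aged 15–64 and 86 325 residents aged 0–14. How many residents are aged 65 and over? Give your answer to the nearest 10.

Aged 65 and over: 155 960

Total dependency ratio = (youth + elderly) / working-age × 100
74.9 = (86 325 + E) / 323 475 × 100
⇒ 155 960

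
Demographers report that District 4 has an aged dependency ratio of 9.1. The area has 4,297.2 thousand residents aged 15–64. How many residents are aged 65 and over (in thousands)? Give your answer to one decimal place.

Aged 65 and over: 391.0

Old-age dependency ratio = elderly / working-age × 100
9.1 = E / 4,297.2 × 100
⇒ 391.0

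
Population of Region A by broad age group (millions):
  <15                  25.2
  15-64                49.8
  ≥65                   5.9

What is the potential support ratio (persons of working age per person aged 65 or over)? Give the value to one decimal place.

Potential support ratio: 8.4

Potential support ratio = 49.8 / 5.9 = 8.4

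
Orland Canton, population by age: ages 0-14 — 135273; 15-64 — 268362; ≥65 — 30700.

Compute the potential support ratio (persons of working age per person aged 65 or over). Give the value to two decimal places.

Potential support ratio: 8.74

Potential support ratio = 268362 / 30700 = 8.74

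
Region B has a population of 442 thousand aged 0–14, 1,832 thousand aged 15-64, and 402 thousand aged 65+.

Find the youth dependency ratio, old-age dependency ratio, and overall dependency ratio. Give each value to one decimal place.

Youth dependency ratio: 24.1
Old-age dependency ratio: 21.9
Total dependency ratio: 46.1

Youth dependency ratio = 442 / 1,832 × 100 = 24.1
Old-age dependency ratio = 402 / 1,832 × 100 = 21.9
Total dependency ratio = (442 + 402) / 1,832 × 100 = 844 / 1,832 × 100 = 46.1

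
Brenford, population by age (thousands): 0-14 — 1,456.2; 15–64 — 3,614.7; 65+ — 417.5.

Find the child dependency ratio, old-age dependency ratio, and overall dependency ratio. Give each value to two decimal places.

Youth dependency ratio = 1,456.2 / 3,614.7 × 100 = 40.29
Old-age dependency ratio = 417.5 / 3,614.7 × 100 = 11.55
Total dependency ratio = (1,456.2 + 417.5) / 3,614.7 × 100 = 1,873.7 / 3,614.7 × 100 = 51.84

Youth dependency ratio: 40.29
Old-age dependency ratio: 11.55
Total dependency ratio: 51.84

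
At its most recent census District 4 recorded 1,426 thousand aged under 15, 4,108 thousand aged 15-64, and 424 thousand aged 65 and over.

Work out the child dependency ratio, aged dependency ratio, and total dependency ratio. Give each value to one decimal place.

Youth dependency ratio = 1,426 / 4,108 × 100 = 34.7
Old-age dependency ratio = 424 / 4,108 × 100 = 10.3
Total dependency ratio = (1,426 + 424) / 4,108 × 100 = 1,850 / 4,108 × 100 = 45.0

Youth dependency ratio: 34.7
Old-age dependency ratio: 10.3
Total dependency ratio: 45.0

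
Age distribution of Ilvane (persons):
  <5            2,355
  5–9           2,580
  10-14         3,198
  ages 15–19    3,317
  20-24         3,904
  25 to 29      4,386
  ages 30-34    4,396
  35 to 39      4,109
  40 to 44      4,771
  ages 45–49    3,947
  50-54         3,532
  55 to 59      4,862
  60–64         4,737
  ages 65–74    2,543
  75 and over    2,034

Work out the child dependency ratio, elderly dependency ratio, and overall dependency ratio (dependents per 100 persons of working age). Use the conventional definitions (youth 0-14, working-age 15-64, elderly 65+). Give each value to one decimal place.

Youth dependency ratio: 19.4
Old-age dependency ratio: 10.9
Total dependency ratio: 30.3

0–14: 2,355 + 2,580 + 3,198 = 8,133
15–64: 3,317 + 3,904 + 4,386 + 4,396 + 4,109 + 4,771 + 3,947 + 3,532 + 4,862 + 4,737 = 41,961
65+: 2,543 + 2,034 = 4,577
Youth dependency ratio = 8,133 / 41,961 × 100 = 19.4
Old-age dependency ratio = 4,577 / 41,961 × 100 = 10.9
Total dependency ratio = (8,133 + 4,577) / 41,961 × 100 = 12,710 / 41,961 × 100 = 30.3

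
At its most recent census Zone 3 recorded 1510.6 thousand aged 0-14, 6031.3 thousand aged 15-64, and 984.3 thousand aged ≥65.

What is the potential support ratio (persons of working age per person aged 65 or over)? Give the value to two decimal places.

Potential support ratio: 6.13

Potential support ratio = 6031.3 / 984.3 = 6.13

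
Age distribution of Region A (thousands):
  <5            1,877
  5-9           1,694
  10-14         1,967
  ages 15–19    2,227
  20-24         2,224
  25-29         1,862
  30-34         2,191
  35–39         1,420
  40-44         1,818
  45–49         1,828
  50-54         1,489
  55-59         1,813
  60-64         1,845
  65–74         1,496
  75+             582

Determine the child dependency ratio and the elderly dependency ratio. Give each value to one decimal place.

Youth dependency ratio: 29.6
Old-age dependency ratio: 11.1

0–14: 1,877 + 1,694 + 1,967 = 5,538
15–64: 2,227 + 2,224 + 1,862 + 2,191 + 1,420 + 1,818 + 1,828 + 1,489 + 1,813 + 1,845 = 18,717
65+: 1,496 + 582 = 2,078
Youth dependency ratio = 5,538 / 18,717 × 100 = 29.6
Old-age dependency ratio = 2,078 / 18,717 × 100 = 11.1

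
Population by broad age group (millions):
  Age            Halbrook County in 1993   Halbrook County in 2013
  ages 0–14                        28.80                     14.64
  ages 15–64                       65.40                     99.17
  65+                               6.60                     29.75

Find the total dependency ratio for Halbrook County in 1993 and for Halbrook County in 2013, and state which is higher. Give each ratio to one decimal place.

Halbrook County in 1993: (28.80 + 6.60) / 65.40 × 100 = 35.40 / 65.40 × 100 = 54.1
Halbrook County in 2013: (14.64 + 29.75) / 99.17 × 100 = 44.39 / 99.17 × 100 = 44.8

Halbrook County in 1993: 54.1
Halbrook County in 2013: 44.8
Higher: Halbrook County in 1993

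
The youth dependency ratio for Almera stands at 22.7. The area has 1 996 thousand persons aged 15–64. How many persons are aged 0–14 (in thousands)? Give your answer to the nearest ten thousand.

Youth dependency ratio = youth / working-age × 100
22.7 = Y / 1 996 × 100
⇒ 450

Aged 0–14: 450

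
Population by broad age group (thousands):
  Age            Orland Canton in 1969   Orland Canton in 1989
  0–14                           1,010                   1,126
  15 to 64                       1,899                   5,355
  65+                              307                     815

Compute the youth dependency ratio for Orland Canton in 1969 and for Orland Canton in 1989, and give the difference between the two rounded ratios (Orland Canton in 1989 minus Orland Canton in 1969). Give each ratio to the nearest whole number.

Orland Canton in 1969: 53
Orland Canton in 1989: 21
Difference: -32

Orland Canton in 1969: 1,010 / 1,899 × 100 = 53
Orland Canton in 1989: 1,126 / 5,355 × 100 = 21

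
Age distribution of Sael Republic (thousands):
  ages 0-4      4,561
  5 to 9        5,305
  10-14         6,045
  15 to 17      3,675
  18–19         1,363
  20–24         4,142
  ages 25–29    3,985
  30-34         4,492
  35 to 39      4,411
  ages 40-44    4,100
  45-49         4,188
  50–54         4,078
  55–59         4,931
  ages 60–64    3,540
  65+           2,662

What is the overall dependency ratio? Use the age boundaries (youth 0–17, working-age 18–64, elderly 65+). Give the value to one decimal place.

Total dependency ratio: 56.7

0–17: 4,561 + 5,305 + 6,045 + 3,675 = 19,586
18–64: 1,363 + 4,142 + 3,985 + 4,492 + 4,411 + 4,100 + 4,188 + 4,078 + 4,931 + 3,540 = 39,230
65+: 2,662
Total dependency ratio = (19,586 + 2,662) / 39,230 × 100 = 22,248 / 39,230 × 100 = 56.7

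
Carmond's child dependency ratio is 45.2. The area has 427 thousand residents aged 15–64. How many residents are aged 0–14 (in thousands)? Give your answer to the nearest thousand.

Aged 0–14: 193

Youth dependency ratio = youth / working-age × 100
45.2 = Y / 427 × 100
⇒ 193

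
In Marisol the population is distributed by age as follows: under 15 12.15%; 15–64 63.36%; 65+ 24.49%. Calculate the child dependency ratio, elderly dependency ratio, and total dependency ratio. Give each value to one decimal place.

Youth dependency ratio: 19.2
Old-age dependency ratio: 38.7
Total dependency ratio: 57.8

Youth dependency ratio = 12.15 / 63.36 × 100 = 19.2
Old-age dependency ratio = 24.49 / 63.36 × 100 = 38.7
Total dependency ratio = (12.15 + 24.49) / 63.36 × 100 = 36.64 / 63.36 × 100 = 57.8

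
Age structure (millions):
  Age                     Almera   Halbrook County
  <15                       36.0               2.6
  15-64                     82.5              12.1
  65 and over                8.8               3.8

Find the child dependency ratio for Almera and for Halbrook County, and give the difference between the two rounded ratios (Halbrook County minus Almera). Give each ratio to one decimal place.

Almera: 36.0 / 82.5 × 100 = 43.6
Halbrook County: 2.6 / 12.1 × 100 = 21.5

Almera: 43.6
Halbrook County: 21.5
Difference: -22.1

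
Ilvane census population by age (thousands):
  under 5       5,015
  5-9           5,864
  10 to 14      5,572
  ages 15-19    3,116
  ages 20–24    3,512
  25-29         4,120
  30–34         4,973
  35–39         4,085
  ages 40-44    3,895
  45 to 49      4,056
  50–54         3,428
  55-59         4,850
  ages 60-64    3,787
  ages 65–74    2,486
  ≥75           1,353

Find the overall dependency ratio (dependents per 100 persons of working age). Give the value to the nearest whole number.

0–14: 5,015 + 5,864 + 5,572 = 16,451
15–64: 3,116 + 3,512 + 4,120 + 4,973 + 4,085 + 3,895 + 4,056 + 3,428 + 4,850 + 3,787 = 39,822
65+: 2,486 + 1,353 = 3,839
Total dependency ratio = (16,451 + 3,839) / 39,822 × 100 = 20,290 / 39,822 × 100 = 51

Total dependency ratio: 51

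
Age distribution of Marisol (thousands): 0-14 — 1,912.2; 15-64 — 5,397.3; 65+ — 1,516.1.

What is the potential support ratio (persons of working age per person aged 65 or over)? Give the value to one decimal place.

Potential support ratio: 3.6

Potential support ratio = 5,397.3 / 1,516.1 = 3.6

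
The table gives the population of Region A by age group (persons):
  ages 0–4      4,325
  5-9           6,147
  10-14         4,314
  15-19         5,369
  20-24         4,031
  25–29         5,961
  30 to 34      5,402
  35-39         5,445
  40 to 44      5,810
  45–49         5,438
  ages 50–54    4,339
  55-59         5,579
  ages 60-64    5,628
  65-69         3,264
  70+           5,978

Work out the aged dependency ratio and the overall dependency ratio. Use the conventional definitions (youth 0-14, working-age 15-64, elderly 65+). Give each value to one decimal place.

0–14: 4,325 + 6,147 + 4,314 = 14,786
15–64: 5,369 + 4,031 + 5,961 + 5,402 + 5,445 + 5,810 + 5,438 + 4,339 + 5,579 + 5,628 = 53,002
65+: 3,264 + 5,978 = 9,242
Old-age dependency ratio = 9,242 / 53,002 × 100 = 17.4
Total dependency ratio = (14,786 + 9,242) / 53,002 × 100 = 24,028 / 53,002 × 100 = 45.3

Old-age dependency ratio: 17.4
Total dependency ratio: 45.3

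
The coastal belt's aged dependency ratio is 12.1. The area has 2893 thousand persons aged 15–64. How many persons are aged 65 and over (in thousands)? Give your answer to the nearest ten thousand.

Old-age dependency ratio = elderly / working-age × 100
12.1 = E / 2893 × 100
⇒ 350

Aged 65 and over: 350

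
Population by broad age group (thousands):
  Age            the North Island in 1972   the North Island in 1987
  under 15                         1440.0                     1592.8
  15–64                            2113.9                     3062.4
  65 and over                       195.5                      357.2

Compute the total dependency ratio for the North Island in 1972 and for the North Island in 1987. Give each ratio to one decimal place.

the North Island in 1972: 77.4
the North Island in 1987: 63.7

the North Island in 1972: (1440.0 + 195.5) / 2113.9 × 100 = 1635.5 / 2113.9 × 100 = 77.4
the North Island in 1987: (1592.8 + 357.2) / 3062.4 × 100 = 1950.0 / 3062.4 × 100 = 63.7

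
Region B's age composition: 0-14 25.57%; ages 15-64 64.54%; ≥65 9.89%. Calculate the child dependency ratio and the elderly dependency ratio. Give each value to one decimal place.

Youth dependency ratio = 25.57 / 64.54 × 100 = 39.6
Old-age dependency ratio = 9.89 / 64.54 × 100 = 15.3

Youth dependency ratio: 39.6
Old-age dependency ratio: 15.3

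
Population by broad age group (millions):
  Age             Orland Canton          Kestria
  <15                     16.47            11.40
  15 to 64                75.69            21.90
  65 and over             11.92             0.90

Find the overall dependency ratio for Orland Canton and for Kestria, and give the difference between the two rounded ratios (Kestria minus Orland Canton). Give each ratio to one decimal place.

Orland Canton: (16.47 + 11.92) / 75.69 × 100 = 28.39 / 75.69 × 100 = 37.5
Kestria: (11.40 + 0.90) / 21.90 × 100 = 12.30 / 21.90 × 100 = 56.2

Orland Canton: 37.5
Kestria: 56.2
Difference: +18.7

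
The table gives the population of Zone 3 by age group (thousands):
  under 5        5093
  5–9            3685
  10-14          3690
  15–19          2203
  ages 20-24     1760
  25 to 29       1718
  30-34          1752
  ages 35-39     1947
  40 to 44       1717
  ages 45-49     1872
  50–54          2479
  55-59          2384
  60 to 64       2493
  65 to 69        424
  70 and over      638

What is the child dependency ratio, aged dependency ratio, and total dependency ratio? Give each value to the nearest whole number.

0–14: 5093 + 3685 + 3690 = 12468
15–64: 2203 + 1760 + 1718 + 1752 + 1947 + 1717 + 1872 + 2479 + 2384 + 2493 = 20325
65+: 424 + 638 = 1062
Youth dependency ratio = 12468 / 20325 × 100 = 61
Old-age dependency ratio = 1062 / 20325 × 100 = 5
Total dependency ratio = (12468 + 1062) / 20325 × 100 = 13530 / 20325 × 100 = 67

Youth dependency ratio: 61
Old-age dependency ratio: 5
Total dependency ratio: 67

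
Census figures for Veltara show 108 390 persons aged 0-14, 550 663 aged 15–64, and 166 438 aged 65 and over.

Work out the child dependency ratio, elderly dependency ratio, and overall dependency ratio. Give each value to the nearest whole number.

Youth dependency ratio: 20
Old-age dependency ratio: 30
Total dependency ratio: 50

Youth dependency ratio = 108 390 / 550 663 × 100 = 20
Old-age dependency ratio = 166 438 / 550 663 × 100 = 30
Total dependency ratio = (108 390 + 166 438) / 550 663 × 100 = 274 828 / 550 663 × 100 = 50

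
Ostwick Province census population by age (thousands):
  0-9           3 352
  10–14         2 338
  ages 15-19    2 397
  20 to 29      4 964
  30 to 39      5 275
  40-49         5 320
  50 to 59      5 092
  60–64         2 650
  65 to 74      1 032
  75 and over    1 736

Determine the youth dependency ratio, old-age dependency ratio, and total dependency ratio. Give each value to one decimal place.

0–14: 3 352 + 2 338 = 5 690
15–64: 2 397 + 4 964 + 5 275 + 5 320 + 5 092 + 2 650 = 25 698
65+: 1 032 + 1 736 = 2 768
Youth dependency ratio = 5 690 / 25 698 × 100 = 22.1
Old-age dependency ratio = 2 768 / 25 698 × 100 = 10.8
Total dependency ratio = (5 690 + 2 768) / 25 698 × 100 = 8 458 / 25 698 × 100 = 32.9

Youth dependency ratio: 22.1
Old-age dependency ratio: 10.8
Total dependency ratio: 32.9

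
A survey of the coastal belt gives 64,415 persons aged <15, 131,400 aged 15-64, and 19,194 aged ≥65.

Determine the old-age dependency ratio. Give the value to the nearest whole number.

Old-age dependency ratio: 15

Old-age dependency ratio = 19,194 / 131,400 × 100 = 15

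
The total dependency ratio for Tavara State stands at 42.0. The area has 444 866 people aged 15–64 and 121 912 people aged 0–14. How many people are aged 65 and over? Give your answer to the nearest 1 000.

Aged 65 and over: 65 000

Total dependency ratio = (youth + elderly) / working-age × 100
42.0 = (121 912 + E) / 444 866 × 100
⇒ 65 000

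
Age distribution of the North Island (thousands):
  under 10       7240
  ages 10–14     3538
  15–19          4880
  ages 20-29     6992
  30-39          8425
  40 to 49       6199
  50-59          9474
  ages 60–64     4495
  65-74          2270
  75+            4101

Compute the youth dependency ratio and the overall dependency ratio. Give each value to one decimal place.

Youth dependency ratio: 26.6
Total dependency ratio: 42.4

0–14: 7240 + 3538 = 10778
15–64: 4880 + 6992 + 8425 + 6199 + 9474 + 4495 = 40465
65+: 2270 + 4101 = 6371
Youth dependency ratio = 10778 / 40465 × 100 = 26.6
Total dependency ratio = (10778 + 6371) / 40465 × 100 = 17149 / 40465 × 100 = 42.4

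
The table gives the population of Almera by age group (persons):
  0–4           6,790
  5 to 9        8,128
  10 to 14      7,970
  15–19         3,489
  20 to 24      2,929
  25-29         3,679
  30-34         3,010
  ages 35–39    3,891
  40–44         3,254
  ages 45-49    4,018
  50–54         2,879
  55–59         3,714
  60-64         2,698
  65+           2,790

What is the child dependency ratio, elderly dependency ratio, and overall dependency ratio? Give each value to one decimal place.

Youth dependency ratio: 68.2
Old-age dependency ratio: 8.3
Total dependency ratio: 76.5

0–14: 6,790 + 8,128 + 7,970 = 22,888
15–64: 3,489 + 2,929 + 3,679 + 3,010 + 3,891 + 3,254 + 4,018 + 2,879 + 3,714 + 2,698 = 33,561
65+: 2,790
Youth dependency ratio = 22,888 / 33,561 × 100 = 68.2
Old-age dependency ratio = 2,790 / 33,561 × 100 = 8.3
Total dependency ratio = (22,888 + 2,790) / 33,561 × 100 = 25,678 / 33,561 × 100 = 76.5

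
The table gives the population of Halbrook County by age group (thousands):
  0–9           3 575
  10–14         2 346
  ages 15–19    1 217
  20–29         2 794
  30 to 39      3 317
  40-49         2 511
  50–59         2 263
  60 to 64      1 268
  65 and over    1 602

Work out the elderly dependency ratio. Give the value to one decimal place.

0–14: 3 575 + 2 346 = 5 921
15–64: 1 217 + 2 794 + 3 317 + 2 511 + 2 263 + 1 268 = 13 370
65+: 1 602
Old-age dependency ratio = 1 602 / 13 370 × 100 = 12.0

Old-age dependency ratio: 12.0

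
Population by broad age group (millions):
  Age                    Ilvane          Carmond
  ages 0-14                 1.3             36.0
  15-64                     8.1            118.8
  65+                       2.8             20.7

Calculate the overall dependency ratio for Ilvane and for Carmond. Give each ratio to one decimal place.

Ilvane: (1.3 + 2.8) / 8.1 × 100 = 4.1 / 8.1 × 100 = 50.6
Carmond: (36.0 + 20.7) / 118.8 × 100 = 56.7 / 118.8 × 100 = 47.7

Ilvane: 50.6
Carmond: 47.7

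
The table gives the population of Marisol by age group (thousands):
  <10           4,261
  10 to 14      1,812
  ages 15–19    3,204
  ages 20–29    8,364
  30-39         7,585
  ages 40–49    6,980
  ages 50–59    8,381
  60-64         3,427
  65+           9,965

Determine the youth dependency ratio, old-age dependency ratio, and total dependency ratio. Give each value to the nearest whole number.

0–14: 4,261 + 1,812 = 6,073
15–64: 3,204 + 8,364 + 7,585 + 6,980 + 8,381 + 3,427 = 37,941
65+: 9,965
Youth dependency ratio = 6,073 / 37,941 × 100 = 16
Old-age dependency ratio = 9,965 / 37,941 × 100 = 26
Total dependency ratio = (6,073 + 9,965) / 37,941 × 100 = 16,038 / 37,941 × 100 = 42

Youth dependency ratio: 16
Old-age dependency ratio: 26
Total dependency ratio: 42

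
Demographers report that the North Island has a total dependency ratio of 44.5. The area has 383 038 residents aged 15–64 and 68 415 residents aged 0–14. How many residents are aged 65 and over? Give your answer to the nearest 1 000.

Total dependency ratio = (youth + elderly) / working-age × 100
44.5 = (68 415 + E) / 383 038 × 100
⇒ 102 000

Aged 65 and over: 102 000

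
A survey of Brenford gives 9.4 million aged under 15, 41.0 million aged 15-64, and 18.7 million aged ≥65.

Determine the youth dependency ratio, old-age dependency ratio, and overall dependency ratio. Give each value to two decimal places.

Youth dependency ratio: 22.93
Old-age dependency ratio: 45.61
Total dependency ratio: 68.54

Youth dependency ratio = 9.4 / 41.0 × 100 = 22.93
Old-age dependency ratio = 18.7 / 41.0 × 100 = 45.61
Total dependency ratio = (9.4 + 18.7) / 41.0 × 100 = 28.1 / 41.0 × 100 = 68.54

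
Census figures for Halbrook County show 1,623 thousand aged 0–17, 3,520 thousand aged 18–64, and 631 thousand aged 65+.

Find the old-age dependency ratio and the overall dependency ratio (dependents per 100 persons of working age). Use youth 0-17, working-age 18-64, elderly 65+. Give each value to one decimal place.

Old-age dependency ratio = 631 / 3,520 × 100 = 17.9
Total dependency ratio = (1,623 + 631) / 3,520 × 100 = 2,254 / 3,520 × 100 = 64.0

Old-age dependency ratio: 17.9
Total dependency ratio: 64.0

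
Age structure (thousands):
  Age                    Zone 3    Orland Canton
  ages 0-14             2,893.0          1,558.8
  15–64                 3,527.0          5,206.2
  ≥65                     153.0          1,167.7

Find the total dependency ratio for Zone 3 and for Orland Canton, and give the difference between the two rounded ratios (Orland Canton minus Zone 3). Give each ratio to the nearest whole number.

Zone 3: 86
Orland Canton: 52
Difference: -34

Zone 3: (2,893.0 + 153.0) / 3,527.0 × 100 = 3,046.0 / 3,527.0 × 100 = 86
Orland Canton: (1,558.8 + 1,167.7) / 5,206.2 × 100 = 2,726.5 / 5,206.2 × 100 = 52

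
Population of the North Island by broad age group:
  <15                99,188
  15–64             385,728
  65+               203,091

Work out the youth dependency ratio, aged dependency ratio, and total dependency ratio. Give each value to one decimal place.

Youth dependency ratio: 25.7
Old-age dependency ratio: 52.7
Total dependency ratio: 78.4

Youth dependency ratio = 99,188 / 385,728 × 100 = 25.7
Old-age dependency ratio = 203,091 / 385,728 × 100 = 52.7
Total dependency ratio = (99,188 + 203,091) / 385,728 × 100 = 302,279 / 385,728 × 100 = 78.4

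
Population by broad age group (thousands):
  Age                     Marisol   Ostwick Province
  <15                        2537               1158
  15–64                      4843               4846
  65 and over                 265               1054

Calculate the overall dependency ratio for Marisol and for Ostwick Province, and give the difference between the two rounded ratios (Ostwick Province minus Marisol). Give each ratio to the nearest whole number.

Marisol: (2537 + 265) / 4843 × 100 = 2802 / 4843 × 100 = 58
Ostwick Province: (1158 + 1054) / 4846 × 100 = 2212 / 4846 × 100 = 46

Marisol: 58
Ostwick Province: 46
Difference: -12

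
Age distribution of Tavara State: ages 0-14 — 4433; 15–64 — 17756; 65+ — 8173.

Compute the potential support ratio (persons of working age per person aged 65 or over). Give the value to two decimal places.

Potential support ratio: 2.17

Potential support ratio = 17756 / 8173 = 2.17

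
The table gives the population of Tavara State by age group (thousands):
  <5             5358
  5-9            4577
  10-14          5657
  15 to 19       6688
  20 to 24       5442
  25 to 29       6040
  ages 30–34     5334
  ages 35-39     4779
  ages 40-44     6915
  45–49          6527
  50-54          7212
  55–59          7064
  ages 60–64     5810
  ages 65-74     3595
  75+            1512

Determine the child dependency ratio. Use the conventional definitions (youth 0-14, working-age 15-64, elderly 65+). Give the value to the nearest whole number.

Youth dependency ratio: 25

0–14: 5358 + 4577 + 5657 = 15592
15–64: 6688 + 5442 + 6040 + 5334 + 4779 + 6915 + 6527 + 7212 + 7064 + 5810 = 61811
65+: 3595 + 1512 = 5107
Youth dependency ratio = 15592 / 61811 × 100 = 25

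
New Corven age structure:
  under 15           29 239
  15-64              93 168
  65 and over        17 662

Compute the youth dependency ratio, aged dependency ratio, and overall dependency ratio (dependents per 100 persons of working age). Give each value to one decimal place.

Youth dependency ratio: 31.4
Old-age dependency ratio: 19.0
Total dependency ratio: 50.3

Youth dependency ratio = 29 239 / 93 168 × 100 = 31.4
Old-age dependency ratio = 17 662 / 93 168 × 100 = 19.0
Total dependency ratio = (29 239 + 17 662) / 93 168 × 100 = 46 901 / 93 168 × 100 = 50.3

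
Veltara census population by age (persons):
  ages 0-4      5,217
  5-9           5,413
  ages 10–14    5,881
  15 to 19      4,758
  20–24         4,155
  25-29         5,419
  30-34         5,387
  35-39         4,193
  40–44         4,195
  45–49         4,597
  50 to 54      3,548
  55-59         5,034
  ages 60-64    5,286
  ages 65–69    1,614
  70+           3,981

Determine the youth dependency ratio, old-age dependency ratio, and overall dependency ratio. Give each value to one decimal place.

Youth dependency ratio: 35.5
Old-age dependency ratio: 12.0
Total dependency ratio: 47.5

0–14: 5,217 + 5,413 + 5,881 = 16,511
15–64: 4,758 + 4,155 + 5,419 + 5,387 + 4,193 + 4,195 + 4,597 + 3,548 + 5,034 + 5,286 = 46,572
65+: 1,614 + 3,981 = 5,595
Youth dependency ratio = 16,511 / 46,572 × 100 = 35.5
Old-age dependency ratio = 5,595 / 46,572 × 100 = 12.0
Total dependency ratio = (16,511 + 5,595) / 46,572 × 100 = 22,106 / 46,572 × 100 = 47.5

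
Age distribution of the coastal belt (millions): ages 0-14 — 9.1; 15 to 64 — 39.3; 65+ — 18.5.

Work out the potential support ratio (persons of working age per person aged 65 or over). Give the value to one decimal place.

Potential support ratio = 39.3 / 18.5 = 2.1

Potential support ratio: 2.1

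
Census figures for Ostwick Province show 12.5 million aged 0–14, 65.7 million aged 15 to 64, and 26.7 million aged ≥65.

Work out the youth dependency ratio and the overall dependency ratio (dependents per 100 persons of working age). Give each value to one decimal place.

Youth dependency ratio = 12.5 / 65.7 × 100 = 19.0
Total dependency ratio = (12.5 + 26.7) / 65.7 × 100 = 39.2 / 65.7 × 100 = 59.7

Youth dependency ratio: 19.0
Total dependency ratio: 59.7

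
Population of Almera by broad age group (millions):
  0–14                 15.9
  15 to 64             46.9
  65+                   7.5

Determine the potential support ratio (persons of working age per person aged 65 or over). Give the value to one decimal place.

Potential support ratio = 46.9 / 7.5 = 6.3

Potential support ratio: 6.3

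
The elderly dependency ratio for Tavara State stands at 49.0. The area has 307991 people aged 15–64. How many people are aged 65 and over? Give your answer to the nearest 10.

Aged 65 and over: 150920

Old-age dependency ratio = elderly / working-age × 100
49.0 = E / 307991 × 100
⇒ 150920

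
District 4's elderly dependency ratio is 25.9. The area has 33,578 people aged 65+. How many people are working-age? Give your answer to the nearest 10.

Working-age: 129,640

Old-age dependency ratio = elderly / working-age × 100
25.9 = 33,578 / W × 100
⇒ 129,640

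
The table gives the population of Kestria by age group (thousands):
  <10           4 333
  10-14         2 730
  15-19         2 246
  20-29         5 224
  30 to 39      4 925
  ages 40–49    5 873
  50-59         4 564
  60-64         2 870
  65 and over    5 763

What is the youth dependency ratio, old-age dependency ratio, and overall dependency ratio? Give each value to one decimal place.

Youth dependency ratio: 27.5
Old-age dependency ratio: 22.4
Total dependency ratio: 49.9

0–14: 4 333 + 2 730 = 7 063
15–64: 2 246 + 5 224 + 4 925 + 5 873 + 4 564 + 2 870 = 25 702
65+: 5 763
Youth dependency ratio = 7 063 / 25 702 × 100 = 27.5
Old-age dependency ratio = 5 763 / 25 702 × 100 = 22.4
Total dependency ratio = (7 063 + 5 763) / 25 702 × 100 = 12 826 / 25 702 × 100 = 49.9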